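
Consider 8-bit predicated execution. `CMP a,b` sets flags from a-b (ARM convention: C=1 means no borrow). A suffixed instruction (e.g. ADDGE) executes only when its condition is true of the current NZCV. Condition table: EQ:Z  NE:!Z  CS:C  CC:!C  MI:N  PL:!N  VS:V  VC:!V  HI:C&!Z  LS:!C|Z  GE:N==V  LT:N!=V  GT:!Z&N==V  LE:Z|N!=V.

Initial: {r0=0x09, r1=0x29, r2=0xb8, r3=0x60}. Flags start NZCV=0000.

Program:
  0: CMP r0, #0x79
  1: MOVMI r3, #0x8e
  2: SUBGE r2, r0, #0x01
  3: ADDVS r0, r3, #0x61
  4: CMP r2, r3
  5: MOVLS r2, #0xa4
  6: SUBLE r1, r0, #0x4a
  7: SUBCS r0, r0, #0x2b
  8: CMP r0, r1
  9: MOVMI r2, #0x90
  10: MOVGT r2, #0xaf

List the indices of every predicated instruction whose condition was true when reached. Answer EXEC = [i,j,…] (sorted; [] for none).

EXEC = [1,7,9]

[0] flags=1000 → (cmp)
[1] flags=1000 MI?T → r3=0x8e
[2] flags=1000 GE?F → skip
[3] flags=1000 VS?F → skip
[4] flags=0010 → (cmp)
[5] flags=0010 LS?F → skip
[6] flags=0010 LE?F → skip
[7] flags=0010 CS?T → r0=0xde
[8] flags=1010 → (cmp)
[9] flags=1010 MI?T → r2=0x90
[10] flags=1010 GT?F → skip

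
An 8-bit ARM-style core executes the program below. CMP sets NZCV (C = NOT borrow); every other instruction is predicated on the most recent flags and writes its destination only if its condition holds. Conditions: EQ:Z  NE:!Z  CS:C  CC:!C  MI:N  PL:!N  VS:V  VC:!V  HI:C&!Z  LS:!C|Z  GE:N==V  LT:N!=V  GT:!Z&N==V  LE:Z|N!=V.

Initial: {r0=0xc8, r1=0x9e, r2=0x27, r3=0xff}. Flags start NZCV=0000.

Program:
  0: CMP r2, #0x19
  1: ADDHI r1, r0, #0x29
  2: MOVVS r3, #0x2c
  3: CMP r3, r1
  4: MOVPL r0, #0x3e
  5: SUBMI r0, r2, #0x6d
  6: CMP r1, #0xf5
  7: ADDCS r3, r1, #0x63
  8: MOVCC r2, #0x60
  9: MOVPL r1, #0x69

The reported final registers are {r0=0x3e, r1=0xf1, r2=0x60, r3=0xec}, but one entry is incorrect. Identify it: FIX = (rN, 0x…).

0: ✓ CMP  NZCV=0010
1: ✓ ADDHI  r1←0xf1
2: · MOVVS
3: ✓ CMP  NZCV=0010
4: ✓ MOVPL  r0←0x3e
5: · SUBMI
6: ✓ CMP  NZCV=1000
7: · ADDCS
8: ✓ MOVCC  r2←0x60
9: · MOVPL

FIX = (r3, 0xff)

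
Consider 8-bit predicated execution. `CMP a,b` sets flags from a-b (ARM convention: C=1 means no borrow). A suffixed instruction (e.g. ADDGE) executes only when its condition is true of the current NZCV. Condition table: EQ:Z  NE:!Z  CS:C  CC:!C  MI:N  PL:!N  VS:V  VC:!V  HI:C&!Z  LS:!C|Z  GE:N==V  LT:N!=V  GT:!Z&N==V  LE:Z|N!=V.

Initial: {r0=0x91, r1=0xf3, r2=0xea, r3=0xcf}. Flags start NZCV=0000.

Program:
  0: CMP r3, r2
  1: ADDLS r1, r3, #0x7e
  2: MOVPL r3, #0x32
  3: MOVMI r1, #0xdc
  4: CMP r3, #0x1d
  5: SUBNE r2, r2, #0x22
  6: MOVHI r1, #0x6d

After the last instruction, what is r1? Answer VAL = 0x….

0: ✓ CMP  NZCV=1000
1: ✓ ADDLS  r1←0x4d
2: · MOVPL
3: ✓ MOVMI  r1←0xdc
4: ✓ CMP  NZCV=1010
5: ✓ SUBNE  r2←0xc8
6: ✓ MOVHI  r1←0x6d

VAL = 0x6d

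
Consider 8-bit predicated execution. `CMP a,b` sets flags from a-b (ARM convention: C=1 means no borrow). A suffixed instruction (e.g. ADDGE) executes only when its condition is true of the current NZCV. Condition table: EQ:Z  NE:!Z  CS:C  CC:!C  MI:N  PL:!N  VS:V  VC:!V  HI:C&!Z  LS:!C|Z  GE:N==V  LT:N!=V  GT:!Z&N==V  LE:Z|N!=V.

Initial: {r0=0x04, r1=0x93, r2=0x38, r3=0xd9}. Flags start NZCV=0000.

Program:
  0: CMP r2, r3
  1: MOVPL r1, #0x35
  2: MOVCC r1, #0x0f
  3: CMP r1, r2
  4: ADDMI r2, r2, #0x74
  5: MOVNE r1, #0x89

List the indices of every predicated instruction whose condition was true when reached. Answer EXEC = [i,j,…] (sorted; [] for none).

EXEC = [1,2,4,5]

0: ✓ CMP  NZCV=0000
1: ✓ MOVPL  r1←0x35
2: ✓ MOVCC  r1←0x0f
3: ✓ CMP  NZCV=1000
4: ✓ ADDMI  r2←0xac
5: ✓ MOVNE  r1←0x89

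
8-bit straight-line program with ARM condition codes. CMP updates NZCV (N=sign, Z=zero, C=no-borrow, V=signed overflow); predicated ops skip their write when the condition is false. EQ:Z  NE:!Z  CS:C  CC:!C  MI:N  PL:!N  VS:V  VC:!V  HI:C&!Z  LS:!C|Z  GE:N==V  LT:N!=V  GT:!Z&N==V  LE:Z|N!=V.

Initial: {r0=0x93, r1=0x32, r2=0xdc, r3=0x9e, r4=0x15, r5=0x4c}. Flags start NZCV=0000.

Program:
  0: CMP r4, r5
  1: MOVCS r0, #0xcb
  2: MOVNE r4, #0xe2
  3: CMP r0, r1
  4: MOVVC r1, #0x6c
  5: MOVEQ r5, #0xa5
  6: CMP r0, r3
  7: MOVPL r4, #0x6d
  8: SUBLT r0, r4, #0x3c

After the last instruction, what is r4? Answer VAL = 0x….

0: ✓ CMP  NZCV=1000
1: · MOVCS
2: ✓ MOVNE  r4←0xe2
3: ✓ CMP  NZCV=0011
4: · MOVVC
5: · MOVEQ
6: ✓ CMP  NZCV=1000
7: · MOVPL
8: ✓ SUBLT  r0←0xa6

VAL = 0xe2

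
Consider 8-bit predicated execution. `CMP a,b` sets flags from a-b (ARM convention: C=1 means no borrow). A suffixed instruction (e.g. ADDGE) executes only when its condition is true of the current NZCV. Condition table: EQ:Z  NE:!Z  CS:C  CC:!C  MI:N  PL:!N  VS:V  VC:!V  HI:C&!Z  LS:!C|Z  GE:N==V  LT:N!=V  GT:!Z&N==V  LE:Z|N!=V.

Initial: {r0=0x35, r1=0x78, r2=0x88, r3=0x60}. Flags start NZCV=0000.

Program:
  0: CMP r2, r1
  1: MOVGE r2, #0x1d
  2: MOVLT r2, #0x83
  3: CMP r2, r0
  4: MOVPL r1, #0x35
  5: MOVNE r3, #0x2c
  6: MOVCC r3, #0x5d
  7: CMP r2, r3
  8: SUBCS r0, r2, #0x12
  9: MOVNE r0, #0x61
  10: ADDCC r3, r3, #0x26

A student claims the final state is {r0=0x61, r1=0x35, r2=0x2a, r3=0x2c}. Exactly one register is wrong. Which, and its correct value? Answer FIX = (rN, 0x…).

FIX = (r2, 0x83)

[0] flags=0011 → (cmp)
[1] flags=0011 GE?F → skip
[2] flags=0011 LT?T → r2=0x83
[3] flags=0011 → (cmp)
[4] flags=0011 PL?T → r1=0x35
[5] flags=0011 NE?T → r3=0x2c
[6] flags=0011 CC?F → skip
[7] flags=0011 → (cmp)
[8] flags=0011 CS?T → r0=0x71
[9] flags=0011 NE?T → r0=0x61
[10] flags=0011 CC?F → skip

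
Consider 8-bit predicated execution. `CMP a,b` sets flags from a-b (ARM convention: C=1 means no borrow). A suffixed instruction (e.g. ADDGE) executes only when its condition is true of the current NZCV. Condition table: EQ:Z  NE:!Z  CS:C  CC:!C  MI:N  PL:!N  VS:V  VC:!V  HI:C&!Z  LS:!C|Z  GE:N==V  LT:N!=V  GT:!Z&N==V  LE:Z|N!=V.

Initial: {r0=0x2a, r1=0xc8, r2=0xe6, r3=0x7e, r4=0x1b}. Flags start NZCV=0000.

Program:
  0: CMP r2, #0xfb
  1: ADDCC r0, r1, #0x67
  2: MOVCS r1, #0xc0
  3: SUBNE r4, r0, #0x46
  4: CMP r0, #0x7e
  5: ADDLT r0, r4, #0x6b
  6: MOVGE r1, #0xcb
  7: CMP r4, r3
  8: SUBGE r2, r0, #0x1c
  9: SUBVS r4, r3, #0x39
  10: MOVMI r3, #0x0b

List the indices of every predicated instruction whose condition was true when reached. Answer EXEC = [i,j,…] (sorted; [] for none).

[0] flags=1000 → (cmp)
[1] flags=1000 CC?T → r0=0x2f
[2] flags=1000 CS?F → skip
[3] flags=1000 NE?T → r4=0xe9
[4] flags=1000 → (cmp)
[5] flags=1000 LT?T → r0=0x54
[6] flags=1000 GE?F → skip
[7] flags=0011 → (cmp)
[8] flags=0011 GE?F → skip
[9] flags=0011 VS?T → r4=0x45
[10] flags=0011 MI?F → skip

EXEC = [1,3,5,9]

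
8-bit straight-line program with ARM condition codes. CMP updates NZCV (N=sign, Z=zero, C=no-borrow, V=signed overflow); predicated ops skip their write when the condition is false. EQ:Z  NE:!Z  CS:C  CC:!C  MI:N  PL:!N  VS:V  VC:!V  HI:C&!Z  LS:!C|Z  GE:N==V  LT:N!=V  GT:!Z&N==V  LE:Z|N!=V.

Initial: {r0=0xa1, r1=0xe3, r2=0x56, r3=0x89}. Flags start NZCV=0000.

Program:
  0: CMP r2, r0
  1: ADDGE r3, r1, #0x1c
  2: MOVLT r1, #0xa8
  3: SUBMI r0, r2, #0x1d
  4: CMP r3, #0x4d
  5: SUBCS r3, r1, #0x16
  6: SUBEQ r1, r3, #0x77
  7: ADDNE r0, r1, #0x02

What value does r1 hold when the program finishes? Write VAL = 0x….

[0] flags=1001 → (cmp)
[1] flags=1001 GE?T → r3=0xff
[2] flags=1001 LT?F → skip
[3] flags=1001 MI?T → r0=0x39
[4] flags=1010 → (cmp)
[5] flags=1010 CS?T → r3=0xcd
[6] flags=1010 EQ?F → skip
[7] flags=1010 NE?T → r0=0xe5

VAL = 0xe3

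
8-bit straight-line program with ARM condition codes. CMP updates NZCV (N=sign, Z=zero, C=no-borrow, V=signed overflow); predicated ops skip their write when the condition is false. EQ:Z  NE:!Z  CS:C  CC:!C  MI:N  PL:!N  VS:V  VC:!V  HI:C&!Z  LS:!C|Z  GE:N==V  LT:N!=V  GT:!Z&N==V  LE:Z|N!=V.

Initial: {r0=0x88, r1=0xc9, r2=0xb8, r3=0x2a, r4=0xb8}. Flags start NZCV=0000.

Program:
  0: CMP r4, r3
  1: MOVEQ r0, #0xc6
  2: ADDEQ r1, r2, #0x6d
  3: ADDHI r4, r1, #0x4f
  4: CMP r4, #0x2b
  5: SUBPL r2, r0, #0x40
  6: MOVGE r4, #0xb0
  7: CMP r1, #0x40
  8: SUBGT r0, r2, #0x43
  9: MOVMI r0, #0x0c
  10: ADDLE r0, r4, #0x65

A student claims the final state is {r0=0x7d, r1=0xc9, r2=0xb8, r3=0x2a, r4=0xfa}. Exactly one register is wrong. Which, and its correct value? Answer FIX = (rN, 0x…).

[0] flags=1010 → (cmp)
[1] flags=1010 EQ?F → skip
[2] flags=1010 EQ?F → skip
[3] flags=1010 HI?T → r4=0x18
[4] flags=1000 → (cmp)
[5] flags=1000 PL?F → skip
[6] flags=1000 GE?F → skip
[7] flags=1010 → (cmp)
[8] flags=1010 GT?F → skip
[9] flags=1010 MI?T → r0=0x0c
[10] flags=1010 LE?T → r0=0x7d

FIX = (r4, 0x18)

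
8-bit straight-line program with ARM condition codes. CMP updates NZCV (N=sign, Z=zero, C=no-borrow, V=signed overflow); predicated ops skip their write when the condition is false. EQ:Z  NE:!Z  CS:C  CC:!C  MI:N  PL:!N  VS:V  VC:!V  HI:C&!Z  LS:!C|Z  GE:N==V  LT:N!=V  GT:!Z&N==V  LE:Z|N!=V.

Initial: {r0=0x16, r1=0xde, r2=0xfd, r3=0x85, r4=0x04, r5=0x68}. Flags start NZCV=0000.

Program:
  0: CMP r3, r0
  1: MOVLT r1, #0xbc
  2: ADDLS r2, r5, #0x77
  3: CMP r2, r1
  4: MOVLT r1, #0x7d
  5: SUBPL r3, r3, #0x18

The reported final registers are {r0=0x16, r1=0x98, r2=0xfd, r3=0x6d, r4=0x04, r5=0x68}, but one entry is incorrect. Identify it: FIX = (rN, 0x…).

FIX = (r1, 0xbc)

0: ✓ CMP  NZCV=0011
1: ✓ MOVLT  r1←0xbc
2: · ADDLS
3: ✓ CMP  NZCV=0010
4: · MOVLT
5: ✓ SUBPL  r3←0x6d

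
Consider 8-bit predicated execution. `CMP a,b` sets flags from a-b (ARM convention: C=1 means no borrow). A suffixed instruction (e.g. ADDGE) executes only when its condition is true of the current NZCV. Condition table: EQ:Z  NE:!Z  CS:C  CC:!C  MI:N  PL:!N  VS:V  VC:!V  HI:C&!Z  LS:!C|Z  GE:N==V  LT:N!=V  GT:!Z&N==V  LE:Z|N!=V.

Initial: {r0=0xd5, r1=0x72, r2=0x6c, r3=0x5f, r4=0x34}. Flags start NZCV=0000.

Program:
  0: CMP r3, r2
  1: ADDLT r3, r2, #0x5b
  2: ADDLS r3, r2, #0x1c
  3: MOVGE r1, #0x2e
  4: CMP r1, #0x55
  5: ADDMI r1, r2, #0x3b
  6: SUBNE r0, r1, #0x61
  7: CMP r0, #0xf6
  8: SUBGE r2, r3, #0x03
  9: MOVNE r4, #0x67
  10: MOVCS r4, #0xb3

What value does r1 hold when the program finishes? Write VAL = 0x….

[0] flags=1000 → (cmp)
[1] flags=1000 LT?T → r3=0xc7
[2] flags=1000 LS?T → r3=0x88
[3] flags=1000 GE?F → skip
[4] flags=0010 → (cmp)
[5] flags=0010 MI?F → skip
[6] flags=0010 NE?T → r0=0x11
[7] flags=0000 → (cmp)
[8] flags=0000 GE?T → r2=0x85
[9] flags=0000 NE?T → r4=0x67
[10] flags=0000 CS?F → skip

VAL = 0x72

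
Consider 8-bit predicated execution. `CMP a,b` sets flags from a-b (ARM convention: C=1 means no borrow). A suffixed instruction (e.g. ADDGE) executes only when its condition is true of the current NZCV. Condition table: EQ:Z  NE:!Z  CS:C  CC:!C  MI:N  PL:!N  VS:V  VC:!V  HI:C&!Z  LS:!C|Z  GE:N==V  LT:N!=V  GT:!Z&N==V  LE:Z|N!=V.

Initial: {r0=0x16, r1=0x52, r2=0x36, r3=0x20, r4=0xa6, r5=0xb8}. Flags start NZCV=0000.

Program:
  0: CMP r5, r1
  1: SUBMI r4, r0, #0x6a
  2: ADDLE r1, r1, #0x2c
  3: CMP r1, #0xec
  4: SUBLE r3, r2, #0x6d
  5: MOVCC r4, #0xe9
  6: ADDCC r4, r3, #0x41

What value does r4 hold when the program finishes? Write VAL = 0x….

VAL = 0x61

0: ✓ CMP  NZCV=0011
1: · SUBMI
2: ✓ ADDLE  r1←0x7e
3: ✓ CMP  NZCV=1001
4: · SUBLE
5: ✓ MOVCC  r4←0xe9
6: ✓ ADDCC  r4←0x61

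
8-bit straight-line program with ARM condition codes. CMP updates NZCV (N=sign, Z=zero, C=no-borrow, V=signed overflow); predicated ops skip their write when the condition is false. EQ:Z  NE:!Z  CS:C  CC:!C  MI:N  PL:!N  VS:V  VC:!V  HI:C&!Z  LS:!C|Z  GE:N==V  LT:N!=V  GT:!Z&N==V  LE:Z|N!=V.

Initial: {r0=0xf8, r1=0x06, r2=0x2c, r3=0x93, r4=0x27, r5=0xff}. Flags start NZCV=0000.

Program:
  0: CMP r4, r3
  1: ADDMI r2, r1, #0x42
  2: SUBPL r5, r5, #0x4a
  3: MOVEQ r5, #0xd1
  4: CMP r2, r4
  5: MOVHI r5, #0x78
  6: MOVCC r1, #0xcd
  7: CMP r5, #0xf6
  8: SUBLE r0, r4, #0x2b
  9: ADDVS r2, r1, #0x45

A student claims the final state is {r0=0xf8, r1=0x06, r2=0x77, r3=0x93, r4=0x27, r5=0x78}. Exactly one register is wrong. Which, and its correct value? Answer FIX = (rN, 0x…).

FIX = (r2, 0x4b)

[0] flags=1001 → (cmp)
[1] flags=1001 MI?T → r2=0x48
[2] flags=1001 PL?F → skip
[3] flags=1001 EQ?F → skip
[4] flags=0010 → (cmp)
[5] flags=0010 HI?T → r5=0x78
[6] flags=0010 CC?F → skip
[7] flags=1001 → (cmp)
[8] flags=1001 LE?F → skip
[9] flags=1001 VS?T → r2=0x4b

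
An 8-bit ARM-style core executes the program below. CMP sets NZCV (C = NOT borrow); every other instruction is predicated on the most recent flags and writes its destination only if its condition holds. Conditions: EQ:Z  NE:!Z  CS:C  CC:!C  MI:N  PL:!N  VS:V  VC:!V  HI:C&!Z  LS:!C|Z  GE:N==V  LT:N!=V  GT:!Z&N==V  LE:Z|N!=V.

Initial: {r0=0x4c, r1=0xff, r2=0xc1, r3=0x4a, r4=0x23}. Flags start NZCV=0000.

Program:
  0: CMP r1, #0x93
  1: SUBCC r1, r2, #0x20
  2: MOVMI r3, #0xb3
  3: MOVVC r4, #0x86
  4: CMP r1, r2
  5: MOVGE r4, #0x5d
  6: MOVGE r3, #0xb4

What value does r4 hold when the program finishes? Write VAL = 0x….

VAL = 0x5d

0: ✓ CMP  NZCV=0010
1: · SUBCC
2: · MOVMI
3: ✓ MOVVC  r4←0x86
4: ✓ CMP  NZCV=0010
5: ✓ MOVGE  r4←0x5d
6: ✓ MOVGE  r3←0xb4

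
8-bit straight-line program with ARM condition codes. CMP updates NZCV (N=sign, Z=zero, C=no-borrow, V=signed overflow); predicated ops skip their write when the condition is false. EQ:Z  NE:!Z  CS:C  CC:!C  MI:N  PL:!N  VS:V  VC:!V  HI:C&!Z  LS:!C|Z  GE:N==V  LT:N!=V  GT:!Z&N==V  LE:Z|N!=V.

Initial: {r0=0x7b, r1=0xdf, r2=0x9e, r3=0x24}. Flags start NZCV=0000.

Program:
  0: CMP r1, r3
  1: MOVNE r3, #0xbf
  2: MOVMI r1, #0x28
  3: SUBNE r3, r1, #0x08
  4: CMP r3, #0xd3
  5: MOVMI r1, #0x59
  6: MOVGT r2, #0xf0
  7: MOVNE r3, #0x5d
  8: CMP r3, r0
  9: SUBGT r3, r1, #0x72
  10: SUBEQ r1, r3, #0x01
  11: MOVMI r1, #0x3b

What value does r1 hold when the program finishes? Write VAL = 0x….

0: ✓ CMP  NZCV=1010
1: ✓ MOVNE  r3←0xbf
2: ✓ MOVMI  r1←0x28
3: ✓ SUBNE  r3←0x20
4: ✓ CMP  NZCV=0000
5: · MOVMI
6: ✓ MOVGT  r2←0xf0
7: ✓ MOVNE  r3←0x5d
8: ✓ CMP  NZCV=1000
9: · SUBGT
10: · SUBEQ
11: ✓ MOVMI  r1←0x3b

VAL = 0x3b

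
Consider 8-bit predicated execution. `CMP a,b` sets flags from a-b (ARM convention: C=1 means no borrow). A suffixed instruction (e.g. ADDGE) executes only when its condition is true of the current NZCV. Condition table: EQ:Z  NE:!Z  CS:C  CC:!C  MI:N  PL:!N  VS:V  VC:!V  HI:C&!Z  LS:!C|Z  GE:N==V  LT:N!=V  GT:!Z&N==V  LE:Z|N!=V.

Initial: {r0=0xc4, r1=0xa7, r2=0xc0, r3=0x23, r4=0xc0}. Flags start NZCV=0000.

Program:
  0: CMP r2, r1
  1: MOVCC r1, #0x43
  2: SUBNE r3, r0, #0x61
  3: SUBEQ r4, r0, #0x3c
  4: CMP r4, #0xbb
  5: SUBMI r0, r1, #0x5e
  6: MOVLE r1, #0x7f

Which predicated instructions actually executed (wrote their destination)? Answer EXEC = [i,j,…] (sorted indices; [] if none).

[0] flags=0010 → (cmp)
[1] flags=0010 CC?F → skip
[2] flags=0010 NE?T → r3=0x63
[3] flags=0010 EQ?F → skip
[4] flags=0010 → (cmp)
[5] flags=0010 MI?F → skip
[6] flags=0010 LE?F → skip

EXEC = [2]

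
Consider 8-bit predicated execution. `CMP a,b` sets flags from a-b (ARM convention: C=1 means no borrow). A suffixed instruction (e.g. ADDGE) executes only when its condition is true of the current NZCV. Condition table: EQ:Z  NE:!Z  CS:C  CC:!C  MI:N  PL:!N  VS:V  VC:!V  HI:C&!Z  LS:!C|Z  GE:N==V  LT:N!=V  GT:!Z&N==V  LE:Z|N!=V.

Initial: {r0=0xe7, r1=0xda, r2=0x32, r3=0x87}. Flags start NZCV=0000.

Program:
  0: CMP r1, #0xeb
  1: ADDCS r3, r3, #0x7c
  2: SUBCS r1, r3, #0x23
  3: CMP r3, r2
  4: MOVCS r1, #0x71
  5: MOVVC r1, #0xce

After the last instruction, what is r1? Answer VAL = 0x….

[0] flags=1000 → (cmp)
[1] flags=1000 CS?F → skip
[2] flags=1000 CS?F → skip
[3] flags=0011 → (cmp)
[4] flags=0011 CS?T → r1=0x71
[5] flags=0011 VC?F → skip

VAL = 0x71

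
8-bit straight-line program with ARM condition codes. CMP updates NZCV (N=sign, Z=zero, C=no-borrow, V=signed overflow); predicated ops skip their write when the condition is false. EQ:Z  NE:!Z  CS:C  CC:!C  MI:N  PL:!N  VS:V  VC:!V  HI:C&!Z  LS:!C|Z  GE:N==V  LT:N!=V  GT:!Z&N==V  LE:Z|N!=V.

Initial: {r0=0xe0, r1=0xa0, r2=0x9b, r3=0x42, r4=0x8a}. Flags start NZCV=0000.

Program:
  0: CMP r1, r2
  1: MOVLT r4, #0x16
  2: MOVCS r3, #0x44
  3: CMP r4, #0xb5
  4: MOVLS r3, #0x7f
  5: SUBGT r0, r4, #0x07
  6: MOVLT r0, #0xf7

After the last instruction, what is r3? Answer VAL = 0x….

VAL = 0x7f

[0] flags=0010 → (cmp)
[1] flags=0010 LT?F → skip
[2] flags=0010 CS?T → r3=0x44
[3] flags=1000 → (cmp)
[4] flags=1000 LS?T → r3=0x7f
[5] flags=1000 GT?F → skip
[6] flags=1000 LT?T → r0=0xf7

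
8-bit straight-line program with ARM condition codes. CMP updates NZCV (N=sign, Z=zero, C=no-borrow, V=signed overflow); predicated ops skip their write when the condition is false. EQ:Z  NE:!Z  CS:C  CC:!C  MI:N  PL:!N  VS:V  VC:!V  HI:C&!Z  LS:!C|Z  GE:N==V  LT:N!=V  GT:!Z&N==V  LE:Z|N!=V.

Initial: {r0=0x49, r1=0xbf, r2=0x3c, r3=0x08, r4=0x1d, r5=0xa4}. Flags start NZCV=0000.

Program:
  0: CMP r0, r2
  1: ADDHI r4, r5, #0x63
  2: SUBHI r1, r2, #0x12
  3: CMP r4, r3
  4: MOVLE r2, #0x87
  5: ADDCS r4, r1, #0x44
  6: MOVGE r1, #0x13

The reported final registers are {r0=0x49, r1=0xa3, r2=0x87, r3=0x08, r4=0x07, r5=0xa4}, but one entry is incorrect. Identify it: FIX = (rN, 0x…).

[0] flags=0010 → (cmp)
[1] flags=0010 HI?T → r4=0x07
[2] flags=0010 HI?T → r1=0x2a
[3] flags=1000 → (cmp)
[4] flags=1000 LE?T → r2=0x87
[5] flags=1000 CS?F → skip
[6] flags=1000 GE?F → skip

FIX = (r1, 0x2a)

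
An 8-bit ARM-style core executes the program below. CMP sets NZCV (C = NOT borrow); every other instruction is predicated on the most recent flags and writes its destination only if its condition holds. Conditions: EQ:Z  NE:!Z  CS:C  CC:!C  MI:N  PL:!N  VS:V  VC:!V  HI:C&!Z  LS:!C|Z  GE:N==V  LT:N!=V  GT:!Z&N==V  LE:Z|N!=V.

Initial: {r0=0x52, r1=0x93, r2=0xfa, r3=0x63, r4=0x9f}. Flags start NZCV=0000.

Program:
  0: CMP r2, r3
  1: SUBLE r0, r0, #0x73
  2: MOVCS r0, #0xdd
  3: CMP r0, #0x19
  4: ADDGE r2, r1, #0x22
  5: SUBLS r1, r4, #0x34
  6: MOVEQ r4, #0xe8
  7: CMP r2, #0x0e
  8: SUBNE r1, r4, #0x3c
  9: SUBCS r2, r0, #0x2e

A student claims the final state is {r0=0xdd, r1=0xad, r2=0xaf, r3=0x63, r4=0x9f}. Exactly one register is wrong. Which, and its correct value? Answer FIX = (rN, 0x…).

0: ✓ CMP  NZCV=1010
1: ✓ SUBLE  r0←0xdf
2: ✓ MOVCS  r0←0xdd
3: ✓ CMP  NZCV=1010
4: · ADDGE
5: · SUBLS
6: · MOVEQ
7: ✓ CMP  NZCV=1010
8: ✓ SUBNE  r1←0x63
9: ✓ SUBCS  r2←0xaf

FIX = (r1, 0x63)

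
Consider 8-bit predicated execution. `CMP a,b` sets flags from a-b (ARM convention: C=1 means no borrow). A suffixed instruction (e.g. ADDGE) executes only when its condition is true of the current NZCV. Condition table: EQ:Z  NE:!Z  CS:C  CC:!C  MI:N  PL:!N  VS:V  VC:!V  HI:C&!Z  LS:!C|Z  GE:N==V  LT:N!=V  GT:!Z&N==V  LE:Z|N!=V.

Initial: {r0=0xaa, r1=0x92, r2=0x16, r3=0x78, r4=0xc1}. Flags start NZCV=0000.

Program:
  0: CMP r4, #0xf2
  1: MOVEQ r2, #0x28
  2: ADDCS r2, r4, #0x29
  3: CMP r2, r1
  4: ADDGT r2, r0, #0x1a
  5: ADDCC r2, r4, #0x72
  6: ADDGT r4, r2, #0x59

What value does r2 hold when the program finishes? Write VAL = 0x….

[0] flags=1000 → (cmp)
[1] flags=1000 EQ?F → skip
[2] flags=1000 CS?F → skip
[3] flags=1001 → (cmp)
[4] flags=1001 GT?T → r2=0xc4
[5] flags=1001 CC?T → r2=0x33
[6] flags=1001 GT?T → r4=0x8c

VAL = 0x33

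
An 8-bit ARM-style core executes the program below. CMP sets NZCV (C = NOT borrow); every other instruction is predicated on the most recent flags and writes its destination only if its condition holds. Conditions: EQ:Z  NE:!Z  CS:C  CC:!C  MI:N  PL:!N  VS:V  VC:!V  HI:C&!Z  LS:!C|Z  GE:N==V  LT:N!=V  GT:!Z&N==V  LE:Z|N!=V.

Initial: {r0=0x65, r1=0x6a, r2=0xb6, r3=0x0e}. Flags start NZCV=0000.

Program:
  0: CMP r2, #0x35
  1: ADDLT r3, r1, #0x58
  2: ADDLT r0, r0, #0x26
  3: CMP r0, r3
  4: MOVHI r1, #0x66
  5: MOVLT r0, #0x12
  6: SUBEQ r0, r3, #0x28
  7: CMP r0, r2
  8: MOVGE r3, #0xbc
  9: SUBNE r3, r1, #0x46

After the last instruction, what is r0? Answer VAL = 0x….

[0] flags=1010 → (cmp)
[1] flags=1010 LT?T → r3=0xc2
[2] flags=1010 LT?T → r0=0x8b
[3] flags=1000 → (cmp)
[4] flags=1000 HI?F → skip
[5] flags=1000 LT?T → r0=0x12
[6] flags=1000 EQ?F → skip
[7] flags=0000 → (cmp)
[8] flags=0000 GE?T → r3=0xbc
[9] flags=0000 NE?T → r3=0x24

VAL = 0x12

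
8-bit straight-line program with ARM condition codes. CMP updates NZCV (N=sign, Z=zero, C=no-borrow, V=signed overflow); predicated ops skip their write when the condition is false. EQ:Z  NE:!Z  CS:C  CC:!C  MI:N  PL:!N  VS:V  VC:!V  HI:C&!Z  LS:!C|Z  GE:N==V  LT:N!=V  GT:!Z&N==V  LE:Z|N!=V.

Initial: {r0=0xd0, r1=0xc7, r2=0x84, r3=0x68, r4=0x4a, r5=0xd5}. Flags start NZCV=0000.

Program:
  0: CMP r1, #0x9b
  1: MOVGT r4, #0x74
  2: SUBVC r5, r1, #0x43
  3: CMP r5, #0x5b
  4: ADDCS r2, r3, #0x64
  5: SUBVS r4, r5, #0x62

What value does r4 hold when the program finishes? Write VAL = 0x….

VAL = 0x22

[0] flags=0010 → (cmp)
[1] flags=0010 GT?T → r4=0x74
[2] flags=0010 VC?T → r5=0x84
[3] flags=0011 → (cmp)
[4] flags=0011 CS?T → r2=0xcc
[5] flags=0011 VS?T → r4=0x22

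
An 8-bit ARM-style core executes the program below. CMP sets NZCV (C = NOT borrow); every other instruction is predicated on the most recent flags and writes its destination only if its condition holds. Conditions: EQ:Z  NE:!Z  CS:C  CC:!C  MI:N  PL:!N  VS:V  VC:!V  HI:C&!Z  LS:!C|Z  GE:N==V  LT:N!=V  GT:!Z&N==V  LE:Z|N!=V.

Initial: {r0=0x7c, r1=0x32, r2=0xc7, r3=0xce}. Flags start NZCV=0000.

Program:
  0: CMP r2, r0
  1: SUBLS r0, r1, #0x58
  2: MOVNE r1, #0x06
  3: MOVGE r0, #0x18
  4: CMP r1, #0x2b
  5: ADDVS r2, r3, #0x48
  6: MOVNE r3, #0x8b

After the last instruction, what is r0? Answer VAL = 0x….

VAL = 0x7c

0: ✓ CMP  NZCV=0011
1: · SUBLS
2: ✓ MOVNE  r1←0x06
3: · MOVGE
4: ✓ CMP  NZCV=1000
5: · ADDVS
6: ✓ MOVNE  r3←0x8b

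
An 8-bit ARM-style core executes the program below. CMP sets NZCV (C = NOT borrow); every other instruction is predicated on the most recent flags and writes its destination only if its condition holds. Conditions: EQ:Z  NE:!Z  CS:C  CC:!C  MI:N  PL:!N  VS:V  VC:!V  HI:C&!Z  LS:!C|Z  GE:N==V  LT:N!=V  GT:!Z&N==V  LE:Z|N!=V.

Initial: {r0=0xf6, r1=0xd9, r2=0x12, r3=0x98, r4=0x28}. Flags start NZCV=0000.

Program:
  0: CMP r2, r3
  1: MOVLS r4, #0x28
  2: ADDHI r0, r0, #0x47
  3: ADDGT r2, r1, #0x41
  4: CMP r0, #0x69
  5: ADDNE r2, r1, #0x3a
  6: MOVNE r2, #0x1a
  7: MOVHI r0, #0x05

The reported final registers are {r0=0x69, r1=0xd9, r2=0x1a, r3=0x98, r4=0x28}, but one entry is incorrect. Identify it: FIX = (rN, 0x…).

FIX = (r0, 0x05)

0: ✓ CMP  NZCV=0000
1: ✓ MOVLS  r4←0x28
2: · ADDHI
3: ✓ ADDGT  r2←0x1a
4: ✓ CMP  NZCV=1010
5: ✓ ADDNE  r2←0x13
6: ✓ MOVNE  r2←0x1a
7: ✓ MOVHI  r0←0x05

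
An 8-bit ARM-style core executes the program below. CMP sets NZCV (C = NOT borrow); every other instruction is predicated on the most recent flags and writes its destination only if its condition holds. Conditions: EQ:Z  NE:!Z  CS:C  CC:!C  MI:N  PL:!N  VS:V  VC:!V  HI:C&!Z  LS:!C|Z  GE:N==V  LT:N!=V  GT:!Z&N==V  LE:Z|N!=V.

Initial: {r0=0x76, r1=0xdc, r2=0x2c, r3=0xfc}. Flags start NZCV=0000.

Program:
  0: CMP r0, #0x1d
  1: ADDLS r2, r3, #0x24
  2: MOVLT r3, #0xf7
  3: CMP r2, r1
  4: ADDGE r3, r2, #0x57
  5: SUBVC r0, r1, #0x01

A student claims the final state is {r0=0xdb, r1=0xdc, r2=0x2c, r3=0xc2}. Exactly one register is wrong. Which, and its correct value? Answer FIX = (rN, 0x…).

FIX = (r3, 0x83)

0: ✓ CMP  NZCV=0010
1: · ADDLS
2: · MOVLT
3: ✓ CMP  NZCV=0000
4: ✓ ADDGE  r3←0x83
5: ✓ SUBVC  r0←0xdb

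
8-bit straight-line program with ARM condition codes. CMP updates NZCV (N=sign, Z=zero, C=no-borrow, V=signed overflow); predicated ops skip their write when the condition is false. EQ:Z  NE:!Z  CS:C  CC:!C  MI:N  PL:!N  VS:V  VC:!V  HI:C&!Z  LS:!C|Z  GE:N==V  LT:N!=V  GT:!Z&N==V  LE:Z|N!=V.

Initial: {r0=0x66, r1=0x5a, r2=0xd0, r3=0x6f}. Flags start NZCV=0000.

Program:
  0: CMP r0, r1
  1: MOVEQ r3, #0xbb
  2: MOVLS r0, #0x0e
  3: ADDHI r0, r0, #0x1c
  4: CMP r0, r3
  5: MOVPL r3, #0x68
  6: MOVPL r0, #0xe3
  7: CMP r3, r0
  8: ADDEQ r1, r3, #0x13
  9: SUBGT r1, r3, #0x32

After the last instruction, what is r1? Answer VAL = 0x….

VAL = 0x36

0: ✓ CMP  NZCV=0010
1: · MOVEQ
2: · MOVLS
3: ✓ ADDHI  r0←0x82
4: ✓ CMP  NZCV=0011
5: ✓ MOVPL  r3←0x68
6: ✓ MOVPL  r0←0xe3
7: ✓ CMP  NZCV=1001
8: · ADDEQ
9: ✓ SUBGT  r1←0x36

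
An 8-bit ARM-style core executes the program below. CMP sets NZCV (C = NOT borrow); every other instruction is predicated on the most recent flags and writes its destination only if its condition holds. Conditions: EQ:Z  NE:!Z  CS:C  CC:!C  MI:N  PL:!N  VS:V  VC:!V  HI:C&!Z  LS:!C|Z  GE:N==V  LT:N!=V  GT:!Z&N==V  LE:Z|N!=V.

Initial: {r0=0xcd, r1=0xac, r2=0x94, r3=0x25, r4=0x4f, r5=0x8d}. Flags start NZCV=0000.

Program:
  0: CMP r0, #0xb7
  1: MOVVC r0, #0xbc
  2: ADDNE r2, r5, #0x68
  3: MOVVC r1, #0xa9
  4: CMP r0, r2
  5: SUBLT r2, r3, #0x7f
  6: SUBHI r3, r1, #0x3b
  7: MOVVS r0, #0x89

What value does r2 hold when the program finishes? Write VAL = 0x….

VAL = 0xa6

0: ✓ CMP  NZCV=0010
1: ✓ MOVVC  r0←0xbc
2: ✓ ADDNE  r2←0xf5
3: ✓ MOVVC  r1←0xa9
4: ✓ CMP  NZCV=1000
5: ✓ SUBLT  r2←0xa6
6: · SUBHI
7: · MOVVS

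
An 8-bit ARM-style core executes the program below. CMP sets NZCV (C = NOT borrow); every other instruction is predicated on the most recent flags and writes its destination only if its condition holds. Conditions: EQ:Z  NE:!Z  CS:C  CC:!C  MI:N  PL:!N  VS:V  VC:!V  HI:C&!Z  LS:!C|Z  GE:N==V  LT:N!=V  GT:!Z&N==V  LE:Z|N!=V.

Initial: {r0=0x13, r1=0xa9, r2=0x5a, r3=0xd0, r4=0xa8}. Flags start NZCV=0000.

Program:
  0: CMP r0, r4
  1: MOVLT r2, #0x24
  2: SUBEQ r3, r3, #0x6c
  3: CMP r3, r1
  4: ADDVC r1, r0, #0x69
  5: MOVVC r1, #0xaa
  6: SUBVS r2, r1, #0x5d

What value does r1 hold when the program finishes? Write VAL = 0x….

[0] flags=0000 → (cmp)
[1] flags=0000 LT?F → skip
[2] flags=0000 EQ?F → skip
[3] flags=0010 → (cmp)
[4] flags=0010 VC?T → r1=0x7c
[5] flags=0010 VC?T → r1=0xaa
[6] flags=0010 VS?F → skip

VAL = 0xaa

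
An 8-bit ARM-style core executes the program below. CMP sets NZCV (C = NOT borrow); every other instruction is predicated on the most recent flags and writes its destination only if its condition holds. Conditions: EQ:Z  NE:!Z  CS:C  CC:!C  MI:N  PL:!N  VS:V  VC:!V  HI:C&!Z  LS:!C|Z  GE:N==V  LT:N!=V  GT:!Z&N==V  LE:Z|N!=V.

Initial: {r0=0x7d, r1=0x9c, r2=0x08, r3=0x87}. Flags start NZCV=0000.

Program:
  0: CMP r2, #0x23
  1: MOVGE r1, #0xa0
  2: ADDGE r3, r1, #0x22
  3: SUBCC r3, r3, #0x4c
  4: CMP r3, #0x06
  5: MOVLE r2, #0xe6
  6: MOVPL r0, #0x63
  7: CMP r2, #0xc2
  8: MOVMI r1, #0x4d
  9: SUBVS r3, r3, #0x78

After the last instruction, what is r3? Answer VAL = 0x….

VAL = 0x3b

0: ✓ CMP  NZCV=1000
1: · MOVGE
2: · ADDGE
3: ✓ SUBCC  r3←0x3b
4: ✓ CMP  NZCV=0010
5: · MOVLE
6: ✓ MOVPL  r0←0x63
7: ✓ CMP  NZCV=0000
8: · MOVMI
9: · SUBVS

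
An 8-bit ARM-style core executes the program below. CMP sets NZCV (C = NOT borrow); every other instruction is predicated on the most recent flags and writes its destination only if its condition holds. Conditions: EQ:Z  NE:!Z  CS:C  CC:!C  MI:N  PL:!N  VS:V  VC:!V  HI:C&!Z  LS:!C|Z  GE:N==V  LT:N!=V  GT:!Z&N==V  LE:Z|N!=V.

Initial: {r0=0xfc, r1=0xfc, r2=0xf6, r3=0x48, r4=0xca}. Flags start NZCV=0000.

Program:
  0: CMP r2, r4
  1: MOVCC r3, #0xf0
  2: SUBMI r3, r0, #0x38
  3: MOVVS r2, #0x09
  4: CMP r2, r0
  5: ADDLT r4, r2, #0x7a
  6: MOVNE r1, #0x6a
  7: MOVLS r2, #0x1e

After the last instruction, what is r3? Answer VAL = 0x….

VAL = 0x48

0: ✓ CMP  NZCV=0010
1: · MOVCC
2: · SUBMI
3: · MOVVS
4: ✓ CMP  NZCV=1000
5: ✓ ADDLT  r4←0x70
6: ✓ MOVNE  r1←0x6a
7: ✓ MOVLS  r2←0x1e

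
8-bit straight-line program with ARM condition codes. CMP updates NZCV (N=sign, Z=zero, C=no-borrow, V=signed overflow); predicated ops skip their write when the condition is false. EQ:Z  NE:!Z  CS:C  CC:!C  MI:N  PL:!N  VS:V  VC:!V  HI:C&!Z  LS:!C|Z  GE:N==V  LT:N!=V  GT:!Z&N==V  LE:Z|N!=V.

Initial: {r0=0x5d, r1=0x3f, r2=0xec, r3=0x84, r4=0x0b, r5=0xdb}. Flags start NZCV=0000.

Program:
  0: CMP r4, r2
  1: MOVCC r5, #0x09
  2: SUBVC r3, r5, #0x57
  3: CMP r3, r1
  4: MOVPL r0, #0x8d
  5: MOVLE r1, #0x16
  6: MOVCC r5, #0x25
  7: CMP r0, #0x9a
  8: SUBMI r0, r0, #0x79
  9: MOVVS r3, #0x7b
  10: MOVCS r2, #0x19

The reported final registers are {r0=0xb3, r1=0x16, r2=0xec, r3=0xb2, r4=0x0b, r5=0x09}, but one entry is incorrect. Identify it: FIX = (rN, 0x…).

FIX = (r0, 0x14)

[0] flags=0000 → (cmp)
[1] flags=0000 CC?T → r5=0x09
[2] flags=0000 VC?T → r3=0xb2
[3] flags=0011 → (cmp)
[4] flags=0011 PL?T → r0=0x8d
[5] flags=0011 LE?T → r1=0x16
[6] flags=0011 CC?F → skip
[7] flags=1000 → (cmp)
[8] flags=1000 MI?T → r0=0x14
[9] flags=1000 VS?F → skip
[10] flags=1000 CS?F → skip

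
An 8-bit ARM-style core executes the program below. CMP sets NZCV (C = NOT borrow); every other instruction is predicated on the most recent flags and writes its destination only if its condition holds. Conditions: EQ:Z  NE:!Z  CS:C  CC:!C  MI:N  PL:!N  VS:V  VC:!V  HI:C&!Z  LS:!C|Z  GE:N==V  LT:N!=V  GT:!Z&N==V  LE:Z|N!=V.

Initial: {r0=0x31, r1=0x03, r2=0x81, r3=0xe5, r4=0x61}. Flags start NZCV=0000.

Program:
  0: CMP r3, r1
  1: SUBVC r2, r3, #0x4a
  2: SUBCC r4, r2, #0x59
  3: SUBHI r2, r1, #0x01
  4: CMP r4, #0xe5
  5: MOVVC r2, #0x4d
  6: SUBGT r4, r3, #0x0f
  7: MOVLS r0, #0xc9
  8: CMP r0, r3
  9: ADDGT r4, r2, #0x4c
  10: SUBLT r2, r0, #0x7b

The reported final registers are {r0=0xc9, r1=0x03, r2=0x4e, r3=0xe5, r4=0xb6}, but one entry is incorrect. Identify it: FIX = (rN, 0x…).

[0] flags=1010 → (cmp)
[1] flags=1010 VC?T → r2=0x9b
[2] flags=1010 CC?F → skip
[3] flags=1010 HI?T → r2=0x02
[4] flags=0000 → (cmp)
[5] flags=0000 VC?T → r2=0x4d
[6] flags=0000 GT?T → r4=0xd6
[7] flags=0000 LS?T → r0=0xc9
[8] flags=1000 → (cmp)
[9] flags=1000 GT?F → skip
[10] flags=1000 LT?T → r2=0x4e

FIX = (r4, 0xd6)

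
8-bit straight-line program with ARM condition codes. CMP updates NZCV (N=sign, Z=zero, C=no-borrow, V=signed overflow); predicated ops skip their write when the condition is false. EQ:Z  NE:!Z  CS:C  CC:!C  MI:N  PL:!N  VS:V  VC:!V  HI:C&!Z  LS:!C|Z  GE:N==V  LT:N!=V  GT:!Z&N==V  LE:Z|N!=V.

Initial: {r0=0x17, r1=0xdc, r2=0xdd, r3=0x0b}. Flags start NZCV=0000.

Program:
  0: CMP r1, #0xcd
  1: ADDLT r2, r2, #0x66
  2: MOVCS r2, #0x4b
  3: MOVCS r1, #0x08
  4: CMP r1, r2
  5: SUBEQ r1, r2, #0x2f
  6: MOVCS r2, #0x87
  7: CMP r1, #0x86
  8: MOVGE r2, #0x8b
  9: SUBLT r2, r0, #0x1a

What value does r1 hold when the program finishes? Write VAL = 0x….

0: ✓ CMP  NZCV=0010
1: · ADDLT
2: ✓ MOVCS  r2←0x4b
3: ✓ MOVCS  r1←0x08
4: ✓ CMP  NZCV=1000
5: · SUBEQ
6: · MOVCS
7: ✓ CMP  NZCV=1001
8: ✓ MOVGE  r2←0x8b
9: · SUBLT

VAL = 0x08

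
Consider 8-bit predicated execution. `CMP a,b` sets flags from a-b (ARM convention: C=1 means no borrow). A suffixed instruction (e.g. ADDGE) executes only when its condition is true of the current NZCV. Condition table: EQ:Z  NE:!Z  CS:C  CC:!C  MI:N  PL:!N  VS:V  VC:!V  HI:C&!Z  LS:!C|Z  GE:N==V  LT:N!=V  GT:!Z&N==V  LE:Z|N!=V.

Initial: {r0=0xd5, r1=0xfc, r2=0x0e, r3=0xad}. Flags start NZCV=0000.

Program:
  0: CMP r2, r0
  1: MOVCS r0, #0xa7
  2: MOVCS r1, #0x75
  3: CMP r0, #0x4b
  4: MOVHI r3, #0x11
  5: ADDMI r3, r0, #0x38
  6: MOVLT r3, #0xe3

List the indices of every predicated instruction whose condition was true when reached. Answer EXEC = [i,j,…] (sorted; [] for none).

[0] flags=0000 → (cmp)
[1] flags=0000 CS?F → skip
[2] flags=0000 CS?F → skip
[3] flags=1010 → (cmp)
[4] flags=1010 HI?T → r3=0x11
[5] flags=1010 MI?T → r3=0x0d
[6] flags=1010 LT?T → r3=0xe3

EXEC = [4,5,6]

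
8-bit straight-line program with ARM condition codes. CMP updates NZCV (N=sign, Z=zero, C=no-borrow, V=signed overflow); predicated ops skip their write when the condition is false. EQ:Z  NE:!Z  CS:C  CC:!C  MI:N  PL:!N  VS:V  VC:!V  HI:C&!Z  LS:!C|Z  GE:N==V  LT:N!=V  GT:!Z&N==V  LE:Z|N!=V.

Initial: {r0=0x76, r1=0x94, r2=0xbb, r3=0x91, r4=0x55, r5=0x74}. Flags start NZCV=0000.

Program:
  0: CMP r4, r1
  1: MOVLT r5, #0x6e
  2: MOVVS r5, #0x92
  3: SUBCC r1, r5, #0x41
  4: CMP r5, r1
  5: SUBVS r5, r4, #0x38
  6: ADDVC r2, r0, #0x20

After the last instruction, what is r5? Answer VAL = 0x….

0: ✓ CMP  NZCV=1001
1: · MOVLT
2: ✓ MOVVS  r5←0x92
3: ✓ SUBCC  r1←0x51
4: ✓ CMP  NZCV=0011
5: ✓ SUBVS  r5←0x1d
6: · ADDVC

VAL = 0x1d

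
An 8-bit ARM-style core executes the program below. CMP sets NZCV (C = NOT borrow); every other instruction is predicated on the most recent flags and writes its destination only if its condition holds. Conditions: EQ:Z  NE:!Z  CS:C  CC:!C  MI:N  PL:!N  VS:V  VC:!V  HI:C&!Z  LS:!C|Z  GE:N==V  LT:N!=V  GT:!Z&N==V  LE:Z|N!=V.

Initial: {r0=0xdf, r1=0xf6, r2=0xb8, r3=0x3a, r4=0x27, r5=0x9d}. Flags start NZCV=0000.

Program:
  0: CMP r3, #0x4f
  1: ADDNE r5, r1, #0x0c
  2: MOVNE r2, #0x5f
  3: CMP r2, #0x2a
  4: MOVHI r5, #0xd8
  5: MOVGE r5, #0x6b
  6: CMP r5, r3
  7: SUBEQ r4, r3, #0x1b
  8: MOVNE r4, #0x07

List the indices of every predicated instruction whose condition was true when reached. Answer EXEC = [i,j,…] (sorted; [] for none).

0: ✓ CMP  NZCV=1000
1: ✓ ADDNE  r5←0x02
2: ✓ MOVNE  r2←0x5f
3: ✓ CMP  NZCV=0010
4: ✓ MOVHI  r5←0xd8
5: ✓ MOVGE  r5←0x6b
6: ✓ CMP  NZCV=0010
7: · SUBEQ
8: ✓ MOVNE  r4←0x07

EXEC = [1,2,4,5,8]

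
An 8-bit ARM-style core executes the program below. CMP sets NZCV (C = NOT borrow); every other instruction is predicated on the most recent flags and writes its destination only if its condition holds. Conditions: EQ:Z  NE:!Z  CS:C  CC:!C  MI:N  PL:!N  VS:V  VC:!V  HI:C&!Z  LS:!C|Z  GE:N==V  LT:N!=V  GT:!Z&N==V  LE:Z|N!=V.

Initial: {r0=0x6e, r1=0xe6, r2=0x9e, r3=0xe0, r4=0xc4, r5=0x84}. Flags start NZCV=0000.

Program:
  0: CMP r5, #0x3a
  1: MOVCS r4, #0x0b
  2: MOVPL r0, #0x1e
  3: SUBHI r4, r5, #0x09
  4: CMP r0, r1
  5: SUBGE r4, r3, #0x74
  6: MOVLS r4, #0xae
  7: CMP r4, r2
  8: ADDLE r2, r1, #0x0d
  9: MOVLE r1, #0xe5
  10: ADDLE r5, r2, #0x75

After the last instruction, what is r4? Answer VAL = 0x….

[0] flags=0011 → (cmp)
[1] flags=0011 CS?T → r4=0x0b
[2] flags=0011 PL?T → r0=0x1e
[3] flags=0011 HI?T → r4=0x7b
[4] flags=0000 → (cmp)
[5] flags=0000 GE?T → r4=0x6c
[6] flags=0000 LS?T → r4=0xae
[7] flags=0010 → (cmp)
[8] flags=0010 LE?F → skip
[9] flags=0010 LE?F → skip
[10] flags=0010 LE?F → skip

VAL = 0xae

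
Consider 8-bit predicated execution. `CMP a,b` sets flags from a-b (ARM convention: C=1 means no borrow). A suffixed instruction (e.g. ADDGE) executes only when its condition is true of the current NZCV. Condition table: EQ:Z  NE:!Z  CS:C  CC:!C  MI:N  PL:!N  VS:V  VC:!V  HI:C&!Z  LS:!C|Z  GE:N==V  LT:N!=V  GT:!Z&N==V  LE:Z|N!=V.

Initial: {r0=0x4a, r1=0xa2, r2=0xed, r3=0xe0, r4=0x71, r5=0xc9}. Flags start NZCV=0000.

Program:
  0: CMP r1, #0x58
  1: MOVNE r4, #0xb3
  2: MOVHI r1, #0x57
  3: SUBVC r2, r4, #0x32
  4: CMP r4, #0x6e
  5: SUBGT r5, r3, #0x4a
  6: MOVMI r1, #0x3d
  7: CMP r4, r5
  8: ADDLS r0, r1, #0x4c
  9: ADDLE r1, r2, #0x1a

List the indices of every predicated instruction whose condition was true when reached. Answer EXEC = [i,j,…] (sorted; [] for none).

EXEC = [1,2,8,9]

[0] flags=0011 → (cmp)
[1] flags=0011 NE?T → r4=0xb3
[2] flags=0011 HI?T → r1=0x57
[3] flags=0011 VC?F → skip
[4] flags=0011 → (cmp)
[5] flags=0011 GT?F → skip
[6] flags=0011 MI?F → skip
[7] flags=1000 → (cmp)
[8] flags=1000 LS?T → r0=0xa3
[9] flags=1000 LE?T → r1=0x07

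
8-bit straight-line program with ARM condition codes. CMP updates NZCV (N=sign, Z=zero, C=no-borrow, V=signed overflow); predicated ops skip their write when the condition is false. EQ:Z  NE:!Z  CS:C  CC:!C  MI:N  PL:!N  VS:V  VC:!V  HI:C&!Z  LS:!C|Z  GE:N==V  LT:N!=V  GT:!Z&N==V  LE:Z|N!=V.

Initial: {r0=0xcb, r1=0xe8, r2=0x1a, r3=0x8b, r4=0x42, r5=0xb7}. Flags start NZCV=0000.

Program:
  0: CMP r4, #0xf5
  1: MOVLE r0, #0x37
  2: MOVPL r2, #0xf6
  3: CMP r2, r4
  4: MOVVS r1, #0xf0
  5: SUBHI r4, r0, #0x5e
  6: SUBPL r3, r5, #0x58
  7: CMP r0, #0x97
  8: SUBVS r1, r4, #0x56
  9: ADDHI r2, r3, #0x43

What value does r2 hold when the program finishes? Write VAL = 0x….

VAL = 0xce

[0] flags=0000 → (cmp)
[1] flags=0000 LE?F → skip
[2] flags=0000 PL?T → r2=0xf6
[3] flags=1010 → (cmp)
[4] flags=1010 VS?F → skip
[5] flags=1010 HI?T → r4=0x6d
[6] flags=1010 PL?F → skip
[7] flags=0010 → (cmp)
[8] flags=0010 VS?F → skip
[9] flags=0010 HI?T → r2=0xce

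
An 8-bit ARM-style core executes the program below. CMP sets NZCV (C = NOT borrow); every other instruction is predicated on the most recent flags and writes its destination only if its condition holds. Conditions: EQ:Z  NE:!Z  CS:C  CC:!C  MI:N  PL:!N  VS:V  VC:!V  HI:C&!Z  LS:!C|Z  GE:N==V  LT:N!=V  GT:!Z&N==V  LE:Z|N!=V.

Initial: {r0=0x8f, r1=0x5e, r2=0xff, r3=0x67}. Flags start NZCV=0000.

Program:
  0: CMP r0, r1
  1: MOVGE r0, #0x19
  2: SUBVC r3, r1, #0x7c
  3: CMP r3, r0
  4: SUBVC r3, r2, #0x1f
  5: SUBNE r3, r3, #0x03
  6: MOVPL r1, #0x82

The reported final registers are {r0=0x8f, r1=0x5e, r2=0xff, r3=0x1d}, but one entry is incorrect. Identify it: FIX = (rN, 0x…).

FIX = (r3, 0x64)

0: ✓ CMP  NZCV=0011
1: · MOVGE
2: · SUBVC
3: ✓ CMP  NZCV=1001
4: · SUBVC
5: ✓ SUBNE  r3←0x64
6: · MOVPL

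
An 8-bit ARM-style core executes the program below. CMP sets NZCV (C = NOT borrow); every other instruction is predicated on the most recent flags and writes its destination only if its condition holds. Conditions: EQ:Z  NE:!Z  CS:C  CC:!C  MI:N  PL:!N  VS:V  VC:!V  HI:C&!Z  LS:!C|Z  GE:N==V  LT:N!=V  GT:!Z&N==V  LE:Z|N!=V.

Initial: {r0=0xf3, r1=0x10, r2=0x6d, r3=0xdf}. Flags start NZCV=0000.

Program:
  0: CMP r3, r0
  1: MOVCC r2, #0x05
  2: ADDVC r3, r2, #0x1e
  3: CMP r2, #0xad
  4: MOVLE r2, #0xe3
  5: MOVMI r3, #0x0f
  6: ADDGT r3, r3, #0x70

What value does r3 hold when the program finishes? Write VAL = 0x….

VAL = 0x93

0: ✓ CMP  NZCV=1000
1: ✓ MOVCC  r2←0x05
2: ✓ ADDVC  r3←0x23
3: ✓ CMP  NZCV=0000
4: · MOVLE
5: · MOVMI
6: ✓ ADDGT  r3←0x93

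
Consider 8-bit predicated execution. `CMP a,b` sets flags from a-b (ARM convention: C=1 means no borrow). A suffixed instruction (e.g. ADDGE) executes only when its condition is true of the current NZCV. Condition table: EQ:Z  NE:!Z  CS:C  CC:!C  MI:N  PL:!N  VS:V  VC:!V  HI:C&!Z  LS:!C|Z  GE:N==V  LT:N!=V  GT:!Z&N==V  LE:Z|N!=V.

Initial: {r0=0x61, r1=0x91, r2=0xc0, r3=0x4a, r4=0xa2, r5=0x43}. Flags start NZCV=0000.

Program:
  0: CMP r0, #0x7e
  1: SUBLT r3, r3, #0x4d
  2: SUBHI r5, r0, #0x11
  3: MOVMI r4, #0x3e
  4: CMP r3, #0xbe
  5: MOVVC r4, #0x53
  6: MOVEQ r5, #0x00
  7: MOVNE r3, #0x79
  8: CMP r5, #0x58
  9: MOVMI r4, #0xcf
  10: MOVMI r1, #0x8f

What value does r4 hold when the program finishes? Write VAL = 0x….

0: ✓ CMP  NZCV=1000
1: ✓ SUBLT  r3←0xfd
2: · SUBHI
3: ✓ MOVMI  r4←0x3e
4: ✓ CMP  NZCV=0010
5: ✓ MOVVC  r4←0x53
6: · MOVEQ
7: ✓ MOVNE  r3←0x79
8: ✓ CMP  NZCV=1000
9: ✓ MOVMI  r4←0xcf
10: ✓ MOVMI  r1←0x8f

VAL = 0xcf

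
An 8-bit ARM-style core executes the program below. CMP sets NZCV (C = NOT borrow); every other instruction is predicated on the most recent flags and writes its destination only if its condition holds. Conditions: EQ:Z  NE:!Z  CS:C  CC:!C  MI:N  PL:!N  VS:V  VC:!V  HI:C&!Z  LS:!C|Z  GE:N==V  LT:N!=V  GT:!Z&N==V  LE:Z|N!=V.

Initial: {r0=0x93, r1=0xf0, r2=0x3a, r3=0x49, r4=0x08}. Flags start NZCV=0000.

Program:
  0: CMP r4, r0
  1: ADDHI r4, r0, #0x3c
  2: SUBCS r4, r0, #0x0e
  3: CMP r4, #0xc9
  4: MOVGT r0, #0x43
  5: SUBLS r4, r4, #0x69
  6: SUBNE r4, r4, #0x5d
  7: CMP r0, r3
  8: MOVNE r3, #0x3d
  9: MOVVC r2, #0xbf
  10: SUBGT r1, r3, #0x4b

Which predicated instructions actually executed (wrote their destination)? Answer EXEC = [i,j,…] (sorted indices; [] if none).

EXEC = [4,5,6,8,9]

[0] flags=0000 → (cmp)
[1] flags=0000 HI?F → skip
[2] flags=0000 CS?F → skip
[3] flags=0000 → (cmp)
[4] flags=0000 GT?T → r0=0x43
[5] flags=0000 LS?T → r4=0x9f
[6] flags=0000 NE?T → r4=0x42
[7] flags=1000 → (cmp)
[8] flags=1000 NE?T → r3=0x3d
[9] flags=1000 VC?T → r2=0xbf
[10] flags=1000 GT?F → skip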